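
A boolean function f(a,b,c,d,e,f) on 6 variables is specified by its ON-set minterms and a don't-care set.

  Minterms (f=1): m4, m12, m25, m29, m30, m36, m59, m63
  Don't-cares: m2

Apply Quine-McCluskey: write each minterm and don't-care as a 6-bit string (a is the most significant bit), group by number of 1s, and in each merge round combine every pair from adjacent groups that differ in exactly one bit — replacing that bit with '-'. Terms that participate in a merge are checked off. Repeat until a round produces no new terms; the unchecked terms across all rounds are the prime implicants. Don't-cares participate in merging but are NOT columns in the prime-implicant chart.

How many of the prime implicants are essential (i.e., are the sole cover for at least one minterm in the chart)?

size-2^0 implicants → 000010  000100(✓)  001100(✓)  011001(✓)  011101(✓)  011110  100100(✓)  111011(✓)  111111(✓)
size-2^1 implicants → -00100  00-100  011-01  111-11
Unchecked terms (primes): -00100, 00-100, 000010, 011-01, 011110, 111-11
Minterm coverage:
  m4 ⊆ -00100,00-100
  m12 ⊆ 00-100 [E]
  m25 ⊆ 011-01 [E]
  m29 ⊆ 011-01 [E]
  m30 ⊆ 011110 [E]
  m36 ⊆ -00100 [E]
  m59 ⊆ 111-11 [E]
  m63 ⊆ 111-11 [E]
E = {-00100, 00-100, 011-01, 011110, 111-11}

5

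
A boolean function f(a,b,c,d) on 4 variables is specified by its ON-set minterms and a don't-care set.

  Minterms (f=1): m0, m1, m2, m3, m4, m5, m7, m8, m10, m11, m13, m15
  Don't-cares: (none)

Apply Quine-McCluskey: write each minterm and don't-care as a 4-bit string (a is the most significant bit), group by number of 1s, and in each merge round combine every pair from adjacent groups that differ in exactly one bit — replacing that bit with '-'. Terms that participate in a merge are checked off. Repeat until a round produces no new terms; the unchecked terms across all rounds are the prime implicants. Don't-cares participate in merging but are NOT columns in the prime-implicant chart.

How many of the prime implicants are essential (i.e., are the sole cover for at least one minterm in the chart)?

3

Round 0: 0000✓ 0001✓ 0010✓ 0011✓ 0100✓ 0101✓ 0111✓ 1000✓ 1010✓ 1011✓ 1101✓ 1111✓
Round 1: -000✓ -010✓ -011✓ -101✓ -111✓ 0-00✓ 0-01✓ 0-11✓ 00-0✓ 00-1✓ 000-✓ 001-✓ 01-1✓ 010-✓ 1-11✓ 10-0✓ 101-✓ 11-1✓
Round 2: --11 -0-0 -01- -1-1 0--1 0-0- 00--
PIs = {--11, -0-0, -01-, -1-1, 0--1, 0-0-, 00--}
Coverage chart:
  m0: -0-0,0-0-,00--
  m1: 0--1,0-0-,00--
  m2: -0-0,-01-,00--
  m3: --11,-01-,0--1,00--
  m4: 0-0- ←essential
  m5: -1-1,0--1,0-0-
  m7: --11,-1-1,0--1
  m8: -0-0 ←essential
  m10: -0-0,-01-
  m11: --11,-01-
  m13: -1-1 ←essential
  m15: --11,-1-1
Essential: -0-0, -1-1, 0-0-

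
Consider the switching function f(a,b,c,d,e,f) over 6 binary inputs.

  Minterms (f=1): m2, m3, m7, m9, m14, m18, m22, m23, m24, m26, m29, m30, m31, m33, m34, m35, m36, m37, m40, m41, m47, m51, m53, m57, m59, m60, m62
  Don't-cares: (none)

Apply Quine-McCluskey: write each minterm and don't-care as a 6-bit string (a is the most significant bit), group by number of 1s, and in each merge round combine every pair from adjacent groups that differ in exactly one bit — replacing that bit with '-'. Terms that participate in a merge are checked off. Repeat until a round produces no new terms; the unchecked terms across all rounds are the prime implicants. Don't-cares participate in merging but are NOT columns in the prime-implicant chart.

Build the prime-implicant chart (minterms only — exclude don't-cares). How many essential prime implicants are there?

size-2^0 implicants → 000010(✓)  000011(✓)  000111(✓)  001001(✓)  001110(✓)  010010(✓)  010110(✓)  010111(✓)  011000(✓)  011010(✓)  011101(✓)  011110(✓)  011111(✓)  100001(✓)  100010(✓)  100011(✓)  100100(✓)  100101(✓)  101000(✓)  101001(✓)  101111  110011(✓)  110101(✓)  111001(✓)  111011(✓)  111100(✓)  111110(✓)
size-2^1 implicants → -00010(✓)  -00011(✓)  -01001  -11110  0-0010  0-0111  0-1110  000-11  00001-(✓)  01-010(✓)  01-110(✓)  01-111(✓)  010-10(✓)  01011-(✓)  011-10(✓)  0110-0  0111-1  01111-(✓)  1-0011  1-0101  1-1001  10-001  100-01  1000-1  10001-(✓)  10010-  10100-  11-011  1110-1  1111-0
size-2^2 implicants → -0001-  01--10  01-11-
Unchecked terms (primes): -0001-, -01001, -11110, 0-0010, 0-0111, 0-1110, 000-11, 01--10, 01-11-, 0110-0, 0111-1, 1-0011, 1-0101, 1-1001, 10-001, 100-01, 1000-1, 10010-, 10100-, 101111, 11-011, 1110-1, 1111-0
Minterm coverage:
  m2 ⊆ -0001-,0-0010
  m3 ⊆ -0001-,000-11
  m7 ⊆ 0-0111,000-11
  m9 ⊆ -01001 [E]
  m14 ⊆ 0-1110 [E]
  m18 ⊆ 0-0010,01--10
  m22 ⊆ 01--10,01-11-
  m23 ⊆ 0-0111,01-11-
  m24 ⊆ 0110-0 [E]
  m26 ⊆ 01--10,0110-0
  m29 ⊆ 0111-1 [E]
  m30 ⊆ -11110,0-1110,01--10,01-11-
  m31 ⊆ 01-11-,0111-1
  m33 ⊆ 10-001,100-01,1000-1
  m34 ⊆ -0001- [E]
  m35 ⊆ -0001-,1-0011,1000-1
  m36 ⊆ 10010- [E]
  m37 ⊆ 1-0101,100-01,10010-
  m40 ⊆ 10100- [E]
  m41 ⊆ -01001,1-1001,10-001,10100-
  m47 ⊆ 101111 [E]
  m51 ⊆ 1-0011,11-011
  m53 ⊆ 1-0101 [E]
  m57 ⊆ 1-1001,1110-1
  m59 ⊆ 11-011,1110-1
  m60 ⊆ 1111-0 [E]
  m62 ⊆ -11110,1111-0
E = {-0001-, -01001, 0-1110, 0110-0, 0111-1, 1-0101, 10010-, 10100-, 101111, 1111-0}

10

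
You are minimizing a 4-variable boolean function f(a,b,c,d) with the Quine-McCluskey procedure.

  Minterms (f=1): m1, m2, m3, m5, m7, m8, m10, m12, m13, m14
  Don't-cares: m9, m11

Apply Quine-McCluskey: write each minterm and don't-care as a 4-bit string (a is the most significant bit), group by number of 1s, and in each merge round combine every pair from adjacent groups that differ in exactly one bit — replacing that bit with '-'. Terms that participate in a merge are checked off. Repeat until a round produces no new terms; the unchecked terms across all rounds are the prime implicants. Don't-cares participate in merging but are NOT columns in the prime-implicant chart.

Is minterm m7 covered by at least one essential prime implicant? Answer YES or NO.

size-2^0 implicants → 0001(✓)  0010(✓)  0011(✓)  0101(✓)  0111(✓)  1000(✓)  1001(✓)  1010(✓)  1011(✓)  1100(✓)  1101(✓)  1110(✓)
size-2^1 implicants → -001(✓)  -010(✓)  -011(✓)  -101(✓)  0-01(✓)  0-11(✓)  00-1(✓)  001-(✓)  01-1(✓)  1-00(✓)  1-01(✓)  1-10(✓)  10-0(✓)  10-1(✓)  100-(✓)  101-(✓)  11-0(✓)  110-(✓)
size-2^2 implicants → --01  -0-1  -01-  0--1  1--0  1-0-  10--
Unchecked terms (primes): --01, -0-1, -01-, 0--1, 1--0, 1-0-, 10--
Minterm coverage:
  m1 ⊆ --01,-0-1,0--1
  m2 ⊆ -01- [E]
  m3 ⊆ -0-1,-01-,0--1
  m5 ⊆ --01,0--1
  m7 ⊆ 0--1 [E]
  m8 ⊆ 1--0,1-0-,10--
  m10 ⊆ -01-,1--0,10--
  m12 ⊆ 1--0,1-0-
  m13 ⊆ --01,1-0-
  m14 ⊆ 1--0 [E]
E = {-01-, 0--1, 1--0}

YES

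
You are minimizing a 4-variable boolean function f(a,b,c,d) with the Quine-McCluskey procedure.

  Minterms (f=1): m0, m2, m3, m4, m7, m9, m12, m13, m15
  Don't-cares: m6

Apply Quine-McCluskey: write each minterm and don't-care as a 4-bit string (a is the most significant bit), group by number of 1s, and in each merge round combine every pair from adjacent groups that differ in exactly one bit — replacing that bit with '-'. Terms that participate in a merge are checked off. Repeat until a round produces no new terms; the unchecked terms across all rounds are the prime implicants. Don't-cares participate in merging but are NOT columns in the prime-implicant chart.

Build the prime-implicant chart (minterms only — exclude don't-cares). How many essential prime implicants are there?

3

[col 0] 0000*, 0010*, 0011*, 0100*, 0110*, 0111*, 1001*, 1100*, 1101*, 1111*
[col 1] -100, -111, 0-00*, 0-10*, 0-11*, 00-0*, 001-*, 01-0*, 011-*, 1-01, 11-1, 110-
[col 2] 0--0, 0-1-
Prime implicants: -100, -111, 0--0, 0-1-, 1-01, 11-1, 110-
PI chart (minterm → PIs covering it):
  0 | 0--0  (sole → essential)
  2 | 0--0,0-1-
  3 | 0-1-  (sole → essential)
  4 | -100,0--0
  7 | -111,0-1-
  9 | 1-01  (sole → essential)
  12 | -100,110-
  13 | 1-01,11-1,110-
  15 | -111,11-1
Essential prime implicants: 0--0, 0-1-, 1-01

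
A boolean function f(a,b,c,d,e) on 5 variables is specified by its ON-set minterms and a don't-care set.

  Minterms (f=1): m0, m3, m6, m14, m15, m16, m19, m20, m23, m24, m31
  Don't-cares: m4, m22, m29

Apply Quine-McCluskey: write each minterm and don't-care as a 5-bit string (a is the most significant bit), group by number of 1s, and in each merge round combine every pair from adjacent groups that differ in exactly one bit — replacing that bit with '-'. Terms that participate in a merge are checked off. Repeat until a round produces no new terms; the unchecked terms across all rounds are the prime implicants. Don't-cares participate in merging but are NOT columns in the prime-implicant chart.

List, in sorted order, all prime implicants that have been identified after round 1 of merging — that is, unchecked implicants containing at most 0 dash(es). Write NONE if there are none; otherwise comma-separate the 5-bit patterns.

size-2^0 implicants → 00000(✓)  00011(✓)  00100(✓)  00110(✓)  01110(✓)  01111(✓)  10000(✓)  10011(✓)  10100(✓)  10110(✓)  10111(✓)  11000(✓)  11101(✓)  11111(✓)
size-2^1 implicants → -0000(✓)  -0011  -0100(✓)  -0110(✓)  -1111  0-110  00-00(✓)  001-0(✓)  0111-  1-000  1-111  10-00(✓)  10-11  101-0(✓)  1011-  111-1
size-2^2 implicants → -0-00  -01-0
Unchecked terms (primes): -0-00, -0011, -01-0, -1111, 0-110, 0111-, 1-000, 1-111, 10-11, 1011-, 111-1

NONE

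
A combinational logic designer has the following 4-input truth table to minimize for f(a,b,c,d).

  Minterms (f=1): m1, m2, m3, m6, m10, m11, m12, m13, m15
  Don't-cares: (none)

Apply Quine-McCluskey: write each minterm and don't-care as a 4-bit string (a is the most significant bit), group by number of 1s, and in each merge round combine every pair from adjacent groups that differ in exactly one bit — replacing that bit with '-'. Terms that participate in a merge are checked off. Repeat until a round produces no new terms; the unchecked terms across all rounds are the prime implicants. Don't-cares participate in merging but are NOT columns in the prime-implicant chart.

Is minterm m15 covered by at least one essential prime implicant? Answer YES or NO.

NO

Round 0: 0001✓ 0010✓ 0011✓ 0110✓ 1010✓ 1011✓ 1100✓ 1101✓ 1111✓
Round 1: -010✓ -011✓ 0-10 00-1 001-✓ 1-11 101-✓ 11-1 110-
Round 2: -01-
PIs = {-01-, 0-10, 00-1, 1-11, 11-1, 110-}
Coverage chart:
  m1: 00-1 ←essential
  m2: -01-,0-10
  m3: -01-,00-1
  m6: 0-10 ←essential
  m10: -01- ←essential
  m11: -01-,1-11
  m12: 110- ←essential
  m13: 11-1,110-
  m15: 1-11,11-1
Essential: -01-, 0-10, 00-1, 110-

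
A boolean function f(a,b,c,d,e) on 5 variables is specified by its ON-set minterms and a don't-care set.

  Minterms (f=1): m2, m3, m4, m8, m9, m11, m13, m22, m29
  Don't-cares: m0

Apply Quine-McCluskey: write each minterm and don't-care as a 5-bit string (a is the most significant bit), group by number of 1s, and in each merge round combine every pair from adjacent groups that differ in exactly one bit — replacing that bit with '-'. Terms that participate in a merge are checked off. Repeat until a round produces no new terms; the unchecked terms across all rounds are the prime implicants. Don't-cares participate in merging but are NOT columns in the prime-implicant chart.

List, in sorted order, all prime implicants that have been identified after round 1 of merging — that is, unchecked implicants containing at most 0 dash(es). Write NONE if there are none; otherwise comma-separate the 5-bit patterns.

10110

[col 0] 00000*, 00010*, 00011*, 00100*, 01000*, 01001*, 01011*, 01101*, 10110, 11101*
[col 1] -1101, 0-000, 0-011, 00-00, 000-0, 0001-, 01-01, 010-1, 0100-
Prime implicants: -1101, 0-000, 0-011, 00-00, 000-0, 0001-, 01-01, 010-1, 0100-, 10110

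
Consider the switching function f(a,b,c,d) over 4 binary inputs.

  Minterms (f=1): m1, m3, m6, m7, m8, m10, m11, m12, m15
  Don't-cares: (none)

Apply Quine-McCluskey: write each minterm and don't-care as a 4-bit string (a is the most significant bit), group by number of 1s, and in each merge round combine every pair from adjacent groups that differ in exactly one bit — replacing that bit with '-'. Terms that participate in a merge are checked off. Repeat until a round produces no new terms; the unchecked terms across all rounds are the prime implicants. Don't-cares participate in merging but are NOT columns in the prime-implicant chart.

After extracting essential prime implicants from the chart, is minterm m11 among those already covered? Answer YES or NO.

size-2^0 implicants → 0001(✓)  0011(✓)  0110(✓)  0111(✓)  1000(✓)  1010(✓)  1011(✓)  1100(✓)  1111(✓)
size-2^1 implicants → -011(✓)  -111(✓)  0-11(✓)  00-1  011-  1-00  1-11(✓)  10-0  101-
size-2^2 implicants → --11
Unchecked terms (primes): --11, 00-1, 011-, 1-00, 10-0, 101-
Minterm coverage:
  m1 ⊆ 00-1 [E]
  m3 ⊆ --11,00-1
  m6 ⊆ 011- [E]
  m7 ⊆ --11,011-
  m8 ⊆ 1-00,10-0
  m10 ⊆ 10-0,101-
  m11 ⊆ --11,101-
  m12 ⊆ 1-00 [E]
  m15 ⊆ --11 [E]
E = {--11, 00-1, 011-, 1-00}

YES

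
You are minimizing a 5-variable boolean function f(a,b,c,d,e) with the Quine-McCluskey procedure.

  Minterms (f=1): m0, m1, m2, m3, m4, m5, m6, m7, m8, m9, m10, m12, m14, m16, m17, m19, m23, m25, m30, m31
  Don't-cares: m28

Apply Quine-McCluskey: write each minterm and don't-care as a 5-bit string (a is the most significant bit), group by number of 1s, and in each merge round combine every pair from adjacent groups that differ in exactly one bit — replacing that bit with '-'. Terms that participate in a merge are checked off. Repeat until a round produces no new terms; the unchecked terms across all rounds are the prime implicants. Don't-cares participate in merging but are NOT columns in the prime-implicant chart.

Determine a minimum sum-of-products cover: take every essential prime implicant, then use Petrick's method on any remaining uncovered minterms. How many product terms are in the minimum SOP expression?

6

Round 0: 00000✓ 00001✓ 00010✓ 00011✓ 00100✓ 00101✓ 00110✓ 00111✓ 01000✓ 01001✓ 01010✓ 01100✓ 01110✓ 10000✓ 10001✓ 10011✓ 10111✓ 11001✓ 11100✓ 11110✓ 11111✓
Round 1: -0000✓ -0001✓ -0011✓ -0111✓ -1001✓ -1100✓ -1110✓ 0-000✓ 0-001✓ 0-010✓ 0-100✓ 0-110✓ 00-00✓ 00-01✓ 00-10✓ 00-11✓ 000-0✓ 000-1✓ 0000-✓ 0001-✓ 001-0✓ 001-1✓ 0010-✓ 0011-✓ 01-00✓ 01-10✓ 010-0✓ 0100-✓ 011-0✓ 1-001✓ 1-111 10-11✓ 100-1✓ 1000-✓ 111-0✓ 1111-
Round 2: --001 -0-11 -00-1 -000- -11-0 0--00✓ 0--10✓ 0-0-0✓ 0-00- 0-1-0✓ 00--0✓ 00--1✓ 00-0-✓ 00-1-✓ 000--✓ 001--✓ 01--0✓
Round 3: 0---0 00---
PIs = {--001, -0-11, -00-1, -000-, -11-0, 0---0, 0-00-, 00---, 1-111, 1111-}
Coverage chart:
  m0: -000-,0---0,0-00-,00---
  m1: --001,-00-1,-000-,0-00-,00---
  m2: 0---0,00---
  m3: -0-11,-00-1,00---
  m4: 0---0,00---
  m5: 00--- ←essential
  m6: 0---0,00---
  m7: -0-11,00---
  m8: 0---0,0-00-
  m9: --001,0-00-
  m10: 0---0 ←essential
  m12: -11-0,0---0
  m14: -11-0,0---0
  m16: -000- ←essential
  m17: --001,-00-1,-000-
  m19: -0-11,-00-1
  m23: -0-11,1-111
  m25: --001 ←essential
  m30: -11-0,1111-
  m31: 1-111,1111-
Essential: --001, -000-, 0---0, 00---
Petrick residual → -0-11, 1111-
Min cover (6 terms): c'd'e + b'de + b'c'd' + a'e' + a'b' + abcd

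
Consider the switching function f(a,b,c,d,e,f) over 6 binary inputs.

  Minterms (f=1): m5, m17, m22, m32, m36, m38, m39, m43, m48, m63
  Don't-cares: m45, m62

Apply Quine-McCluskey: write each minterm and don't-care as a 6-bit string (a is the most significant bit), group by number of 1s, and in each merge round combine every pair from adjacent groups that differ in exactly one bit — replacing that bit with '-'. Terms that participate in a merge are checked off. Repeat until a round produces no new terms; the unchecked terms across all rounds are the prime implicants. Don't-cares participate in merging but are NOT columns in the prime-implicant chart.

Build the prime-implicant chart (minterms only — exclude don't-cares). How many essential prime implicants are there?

7

[col 0] 000101, 010001, 010110, 100000*, 100100*, 100110*, 100111*, 101011, 101101, 110000*, 111110*, 111111*
[col 1] 1-0000, 100-00, 1001-0, 10011-, 11111-
Prime implicants: 000101, 010001, 010110, 1-0000, 100-00, 1001-0, 10011-, 101011, 101101, 11111-
PI chart (minterm → PIs covering it):
  5 | 000101  (sole → essential)
  17 | 010001  (sole → essential)
  22 | 010110  (sole → essential)
  32 | 1-0000,100-00
  36 | 100-00,1001-0
  38 | 1001-0,10011-
  39 | 10011-  (sole → essential)
  43 | 101011  (sole → essential)
  48 | 1-0000  (sole → essential)
  63 | 11111-  (sole → essential)
Essential prime implicants: 000101, 010001, 010110, 1-0000, 10011-, 101011, 11111-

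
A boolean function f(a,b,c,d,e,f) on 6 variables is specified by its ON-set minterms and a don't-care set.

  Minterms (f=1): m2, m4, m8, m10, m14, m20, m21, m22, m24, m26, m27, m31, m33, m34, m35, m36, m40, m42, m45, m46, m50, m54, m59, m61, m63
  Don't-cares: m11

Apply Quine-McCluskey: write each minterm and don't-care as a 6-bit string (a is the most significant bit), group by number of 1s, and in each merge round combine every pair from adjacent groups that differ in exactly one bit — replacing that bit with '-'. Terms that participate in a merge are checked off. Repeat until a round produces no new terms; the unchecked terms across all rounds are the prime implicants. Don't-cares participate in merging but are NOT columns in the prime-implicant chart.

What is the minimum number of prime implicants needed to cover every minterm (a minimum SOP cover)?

[col 0] 000010*, 000100*, 001000*, 001010*, 001011*, 001110*, 010100*, 010101*, 010110*, 011000*, 011010*, 011011*, 011111*, 100001*, 100010*, 100011*, 100100*, 101000*, 101010*, 101101*, 101110*, 110010*, 110110*, 111011*, 111101*, 111111*
[col 1] -00010*, -00100, -01000*, -01010*, -01110*, -10110, -11011*, -11111*, 0-0100, 0-1000*, 0-1010*, 0-1011*, 00-010*, 001-10*, 0010-0*, 00101-*, 0101-0, 01010-, 011-11*, 0110-0*, 01101-*, 1-0010, 1-1101, 10-010*, 1000-1, 10001-, 101-10*, 1010-0*, 110-10, 111-11*, 1111-1
[col 2] -0-010, -01-10, -010-0, -11-11, 0-10-0, 0-101-
Prime implicants: -0-010, -00100, -01-10, -010-0, -10110, -11-11, 0-0100, 0-10-0, 0-101-, 0101-0, 01010-, 1-0010, 1-1101, 1000-1, 10001-, 110-10, 1111-1
PI chart (minterm → PIs covering it):
  2 | -0-010  (sole → essential)
  4 | -00100,0-0100
  8 | -010-0,0-10-0
  10 | -0-010,-01-10,-010-0,0-10-0,0-101-
  14 | -01-10  (sole → essential)
  20 | 0-0100,0101-0,01010-
  21 | 01010-  (sole → essential)
  22 | -10110,0101-0
  24 | 0-10-0  (sole → essential)
  26 | 0-10-0,0-101-
  27 | -11-11,0-101-
  31 | -11-11  (sole → essential)
  33 | 1000-1  (sole → essential)
  34 | -0-010,1-0010,10001-
  35 | 1000-1,10001-
  36 | -00100  (sole → essential)
  40 | -010-0  (sole → essential)
  42 | -0-010,-01-10,-010-0
  45 | 1-1101  (sole → essential)
  46 | -01-10  (sole → essential)
  50 | 1-0010,110-10
  54 | -10110,110-10
  59 | -11-11  (sole → essential)
  61 | 1-1101,1111-1
  63 | -11-11,1111-1
Essential prime implicants: -0-010, -00100, -01-10, -010-0, -11-11, 0-10-0, 01010-, 1-1101, 1000-1
Petrick residual → -10110, 1-0010
Minimum SOP uses 11 PIs: b'd'ef' + b'c'de'f' + b'cef' + b'cd'f' + bc'def' + bcef + a'cd'f' + a'bc'de' + ac'd'ef' + acde'f + ab'c'd'f

11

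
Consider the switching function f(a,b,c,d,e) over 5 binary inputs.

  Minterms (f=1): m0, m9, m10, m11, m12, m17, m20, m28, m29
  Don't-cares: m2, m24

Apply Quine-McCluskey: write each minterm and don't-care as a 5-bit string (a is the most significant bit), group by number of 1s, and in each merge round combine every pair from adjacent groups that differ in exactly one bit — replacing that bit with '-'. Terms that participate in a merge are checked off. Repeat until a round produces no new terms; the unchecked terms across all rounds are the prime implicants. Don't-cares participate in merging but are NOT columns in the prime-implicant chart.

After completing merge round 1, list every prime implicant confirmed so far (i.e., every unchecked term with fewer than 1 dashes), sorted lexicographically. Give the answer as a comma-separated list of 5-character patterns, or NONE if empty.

10001

size-2^0 implicants → 00000(✓)  00010(✓)  01001(✓)  01010(✓)  01011(✓)  01100(✓)  10001  10100(✓)  11000(✓)  11100(✓)  11101(✓)
size-2^1 implicants → -1100  0-010  000-0  010-1  0101-  1-100  11-00  1110-
Unchecked terms (primes): -1100, 0-010, 000-0, 010-1, 0101-, 1-100, 10001, 11-00, 1110-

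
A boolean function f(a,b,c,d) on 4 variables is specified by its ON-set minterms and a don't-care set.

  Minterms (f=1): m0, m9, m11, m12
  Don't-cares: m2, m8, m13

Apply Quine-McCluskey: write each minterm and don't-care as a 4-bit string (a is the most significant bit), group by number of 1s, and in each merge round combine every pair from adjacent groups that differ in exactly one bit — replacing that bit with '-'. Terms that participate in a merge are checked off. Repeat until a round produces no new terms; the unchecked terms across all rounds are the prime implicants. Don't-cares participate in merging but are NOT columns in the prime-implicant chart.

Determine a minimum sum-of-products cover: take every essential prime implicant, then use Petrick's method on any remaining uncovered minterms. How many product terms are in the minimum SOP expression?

size-2^0 implicants → 0000(✓)  0010(✓)  1000(✓)  1001(✓)  1011(✓)  1100(✓)  1101(✓)
size-2^1 implicants → -000  00-0  1-00(✓)  1-01(✓)  10-1  100-(✓)  110-(✓)
size-2^2 implicants → 1-0-
Unchecked terms (primes): -000, 00-0, 1-0-, 10-1
Minterm coverage:
  m0 ⊆ -000,00-0
  m9 ⊆ 1-0-,10-1
  m11 ⊆ 10-1 [E]
  m12 ⊆ 1-0- [E]
E = {1-0-, 10-1}
Petrick residual → -000
Cover = b'c'd' + ac' + ab'd  |cover|=3

3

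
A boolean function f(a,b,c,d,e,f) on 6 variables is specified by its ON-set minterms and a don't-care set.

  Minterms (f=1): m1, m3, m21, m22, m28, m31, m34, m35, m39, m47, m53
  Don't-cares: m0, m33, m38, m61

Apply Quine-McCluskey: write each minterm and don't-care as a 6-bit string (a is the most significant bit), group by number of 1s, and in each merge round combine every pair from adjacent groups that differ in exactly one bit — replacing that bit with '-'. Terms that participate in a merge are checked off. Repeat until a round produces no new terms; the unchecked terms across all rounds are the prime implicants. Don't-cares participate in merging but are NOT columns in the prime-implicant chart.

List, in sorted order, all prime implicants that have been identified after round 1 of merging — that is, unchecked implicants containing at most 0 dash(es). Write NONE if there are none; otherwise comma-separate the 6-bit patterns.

size-2^0 implicants → 000000(✓)  000001(✓)  000011(✓)  010101(✓)  010110  011100  011111  100001(✓)  100010(✓)  100011(✓)  100110(✓)  100111(✓)  101111(✓)  110101(✓)  111101(✓)
size-2^1 implicants → -00001(✓)  -00011(✓)  -10101  0000-1(✓)  00000-  10-111  100-10(✓)  100-11(✓)  1000-1(✓)  10001-(✓)  10011-(✓)  11-101
size-2^2 implicants → -000-1  100-1-
Unchecked terms (primes): -000-1, -10101, 00000-, 010110, 011100, 011111, 10-111, 100-1-, 11-101

010110, 011100, 011111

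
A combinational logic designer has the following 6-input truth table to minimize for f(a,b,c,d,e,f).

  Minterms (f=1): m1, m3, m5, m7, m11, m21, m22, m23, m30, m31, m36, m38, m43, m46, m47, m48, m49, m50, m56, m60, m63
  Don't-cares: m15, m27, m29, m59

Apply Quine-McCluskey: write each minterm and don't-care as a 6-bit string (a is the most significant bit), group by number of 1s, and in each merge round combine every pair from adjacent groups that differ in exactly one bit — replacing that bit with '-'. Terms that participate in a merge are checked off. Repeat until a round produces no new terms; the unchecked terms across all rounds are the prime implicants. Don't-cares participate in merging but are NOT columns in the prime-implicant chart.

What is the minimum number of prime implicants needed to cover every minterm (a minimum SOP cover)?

9

size-2^0 implicants → 000001(✓)  000011(✓)  000101(✓)  000111(✓)  001011(✓)  001111(✓)  010101(✓)  010110(✓)  010111(✓)  011011(✓)  011101(✓)  011110(✓)  011111(✓)  100100(✓)  100110(✓)  101011(✓)  101110(✓)  101111(✓)  110000(✓)  110001(✓)  110010(✓)  111000(✓)  111011(✓)  111100(✓)  111111(✓)
size-2^1 implicants → -01011(✓)  -01111(✓)  -11011(✓)  -11111(✓)  0-0101(✓)  0-0111(✓)  0-1011(✓)  0-1111(✓)  00-011(✓)  00-111(✓)  000-01(✓)  000-11(✓)  0000-1(✓)  0001-1(✓)  001-11(✓)  01-101(✓)  01-110(✓)  01-111(✓)  0101-1(✓)  01011-(✓)  011-11(✓)  0111-1(✓)  01111-(✓)  1-1011(✓)  1-1111(✓)  10-110  1001-0  101-11(✓)  10111-  11-000  1100-0  11000-  111-00  111-11(✓)
size-2^2 implicants → --1011(✓)  --1111(✓)  -01-11(✓)  -11-11(✓)  0--111  0-01-1  0-1-11(✓)  00--11  000--1  01-1-1  01-11-  1-1-11(✓)
size-2^3 implicants → --1-11
Unchecked terms (primes): --1-11, 0--111, 0-01-1, 00--11, 000--1, 01-1-1, 01-11-, 10-110, 1001-0, 10111-, 11-000, 1100-0, 11000-, 111-00
Minterm coverage:
  m1 ⊆ 000--1 [E]
  m3 ⊆ 00--11,000--1
  m5 ⊆ 0-01-1,000--1
  m7 ⊆ 0--111,0-01-1,00--11,000--1
  m11 ⊆ --1-11,00--11
  m21 ⊆ 0-01-1,01-1-1
  m22 ⊆ 01-11- [E]
  m23 ⊆ 0--111,0-01-1,01-1-1,01-11-
  m30 ⊆ 01-11- [E]
  m31 ⊆ --1-11,0--111,01-1-1,01-11-
  m36 ⊆ 1001-0 [E]
  m38 ⊆ 10-110,1001-0
  m43 ⊆ --1-11 [E]
  m46 ⊆ 10-110,10111-
  m47 ⊆ --1-11,10111-
  m48 ⊆ 11-000,1100-0,11000-
  m49 ⊆ 11000- [E]
  m50 ⊆ 1100-0 [E]
  m56 ⊆ 11-000,111-00
  m60 ⊆ 111-00 [E]
  m63 ⊆ --1-11 [E]
E = {--1-11, 000--1, 01-11-, 1001-0, 1100-0, 11000-, 111-00}
Petrick residual → 0-01-1, 10-110
Cover = cef + a'c'df + a'b'c'f + a'bde + ab'def' + ab'c'df' + abc'd'f' + abc'd'e' + abce'f'  |cover|=9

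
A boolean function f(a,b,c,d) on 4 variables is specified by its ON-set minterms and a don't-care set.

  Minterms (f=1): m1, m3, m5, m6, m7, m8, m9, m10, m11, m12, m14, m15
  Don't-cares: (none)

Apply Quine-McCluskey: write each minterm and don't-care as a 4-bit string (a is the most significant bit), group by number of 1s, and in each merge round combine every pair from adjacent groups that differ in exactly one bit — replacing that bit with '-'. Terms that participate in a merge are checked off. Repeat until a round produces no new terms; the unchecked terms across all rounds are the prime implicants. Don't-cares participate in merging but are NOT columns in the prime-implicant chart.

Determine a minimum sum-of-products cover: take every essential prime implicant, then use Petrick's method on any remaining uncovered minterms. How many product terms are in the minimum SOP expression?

size-2^0 implicants → 0001(✓)  0011(✓)  0101(✓)  0110(✓)  0111(✓)  1000(✓)  1001(✓)  1010(✓)  1011(✓)  1100(✓)  1110(✓)  1111(✓)
size-2^1 implicants → -001(✓)  -011(✓)  -110(✓)  -111(✓)  0-01(✓)  0-11(✓)  00-1(✓)  01-1(✓)  011-(✓)  1-00(✓)  1-10(✓)  1-11(✓)  10-0(✓)  10-1(✓)  100-(✓)  101-(✓)  11-0(✓)  111-(✓)
size-2^2 implicants → --11  -0-1  -11-  0--1  1--0  1-1-  10--
Unchecked terms (primes): --11, -0-1, -11-, 0--1, 1--0, 1-1-, 10--
Minterm coverage:
  m1 ⊆ -0-1,0--1
  m3 ⊆ --11,-0-1,0--1
  m5 ⊆ 0--1 [E]
  m6 ⊆ -11- [E]
  m7 ⊆ --11,-11-,0--1
  m8 ⊆ 1--0,10--
  m9 ⊆ -0-1,10--
  m10 ⊆ 1--0,1-1-,10--
  m11 ⊆ --11,-0-1,1-1-,10--
  m12 ⊆ 1--0 [E]
  m14 ⊆ -11-,1--0,1-1-
  m15 ⊆ --11,-11-,1-1-
E = {-11-, 0--1, 1--0}
Petrick residual → -0-1
Cover = b'd + bc + a'd + ad'  |cover|=4

4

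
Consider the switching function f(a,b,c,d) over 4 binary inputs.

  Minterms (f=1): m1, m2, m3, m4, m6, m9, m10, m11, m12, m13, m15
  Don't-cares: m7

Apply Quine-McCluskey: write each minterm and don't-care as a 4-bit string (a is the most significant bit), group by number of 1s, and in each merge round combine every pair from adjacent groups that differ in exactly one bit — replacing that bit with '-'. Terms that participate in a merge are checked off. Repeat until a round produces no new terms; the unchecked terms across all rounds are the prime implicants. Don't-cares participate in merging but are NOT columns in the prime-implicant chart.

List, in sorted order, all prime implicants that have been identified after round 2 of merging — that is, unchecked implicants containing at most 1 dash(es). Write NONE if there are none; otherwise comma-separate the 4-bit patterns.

Round 0: 0001✓ 0010✓ 0011✓ 0100✓ 0110✓ 0111✓ 1001✓ 1010✓ 1011✓ 1100✓ 1101✓ 1111✓
Round 1: -001✓ -010✓ -011✓ -100 -111✓ 0-10✓ 0-11✓ 00-1✓ 001-✓ 01-0 011-✓ 1-01✓ 1-11✓ 10-1✓ 101-✓ 11-1✓ 110-
Round 2: --11 -0-1 -01- 0-1- 1--1
PIs = {--11, -0-1, -01-, -100, 0-1-, 01-0, 1--1, 110-}

-100, 01-0, 110-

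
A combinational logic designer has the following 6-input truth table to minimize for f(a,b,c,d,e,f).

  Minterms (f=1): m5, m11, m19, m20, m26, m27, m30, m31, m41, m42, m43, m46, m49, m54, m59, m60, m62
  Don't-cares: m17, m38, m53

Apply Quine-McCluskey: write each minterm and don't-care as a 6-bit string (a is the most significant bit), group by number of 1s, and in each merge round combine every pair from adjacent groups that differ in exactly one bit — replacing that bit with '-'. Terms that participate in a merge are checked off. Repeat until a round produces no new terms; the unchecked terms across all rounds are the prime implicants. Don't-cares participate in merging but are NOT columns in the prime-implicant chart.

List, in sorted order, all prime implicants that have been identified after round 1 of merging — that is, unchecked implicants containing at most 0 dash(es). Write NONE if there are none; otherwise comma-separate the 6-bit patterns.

[col 0] 000101, 001011*, 010001*, 010011*, 010100, 011010*, 011011*, 011110*, 011111*, 100110*, 101001*, 101010*, 101011*, 101110*, 110001*, 110101*, 110110*, 111011*, 111100*, 111110*
[col 1] -01011*, -10001, -11011*, -11110, 0-1011*, 01-011, 0100-1, 011-10*, 011-11*, 01101-*, 01111-*, 1-0110*, 1-1011*, 1-1110*, 10-110*, 101-10, 1010-1, 10101-, 11-110*, 110-01, 1111-0
[col 2] --1011, 011-1-, 1--110
Prime implicants: --1011, -10001, -11110, 000101, 01-011, 0100-1, 010100, 011-1-, 1--110, 101-10, 1010-1, 10101-, 110-01, 1111-0

000101, 010100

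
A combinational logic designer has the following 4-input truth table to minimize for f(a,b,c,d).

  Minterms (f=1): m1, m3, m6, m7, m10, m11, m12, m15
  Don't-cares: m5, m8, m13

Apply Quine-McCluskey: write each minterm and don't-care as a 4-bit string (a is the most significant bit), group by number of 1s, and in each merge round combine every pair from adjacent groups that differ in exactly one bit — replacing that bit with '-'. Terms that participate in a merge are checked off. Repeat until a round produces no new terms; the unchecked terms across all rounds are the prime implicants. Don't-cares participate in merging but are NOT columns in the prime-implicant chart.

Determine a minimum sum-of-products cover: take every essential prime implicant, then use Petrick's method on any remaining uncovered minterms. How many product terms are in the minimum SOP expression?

5

Round 0: 0001✓ 0011✓ 0101✓ 0110✓ 0111✓ 1000✓ 1010✓ 1011✓ 1100✓ 1101✓ 1111✓
Round 1: -011✓ -101✓ -111✓ 0-01✓ 0-11✓ 00-1✓ 01-1✓ 011- 1-00 1-11✓ 10-0 101- 11-1✓ 110-
Round 2: --11 -1-1 0--1
PIs = {--11, -1-1, 0--1, 011-, 1-00, 10-0, 101-, 110-}
Coverage chart:
  m1: 0--1 ←essential
  m3: --11,0--1
  m6: 011- ←essential
  m7: --11,-1-1,0--1,011-
  m10: 10-0,101-
  m11: --11,101-
  m12: 1-00,110-
  m15: --11,-1-1
Essential: 0--1, 011-
Petrick residual → --11, 1-00, 10-0
Min cover (5 terms): cd + a'd + a'bc + ac'd' + ab'd'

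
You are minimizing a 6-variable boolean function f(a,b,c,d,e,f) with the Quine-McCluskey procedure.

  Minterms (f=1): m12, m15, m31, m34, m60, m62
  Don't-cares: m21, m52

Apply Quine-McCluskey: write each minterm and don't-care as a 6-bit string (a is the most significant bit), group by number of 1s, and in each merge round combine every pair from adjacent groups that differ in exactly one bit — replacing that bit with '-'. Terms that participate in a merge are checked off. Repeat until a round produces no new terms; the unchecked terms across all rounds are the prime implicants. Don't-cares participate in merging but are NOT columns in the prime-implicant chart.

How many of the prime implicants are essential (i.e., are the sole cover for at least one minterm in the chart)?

[col 0] 001100, 001111*, 010101, 011111*, 100010, 110100*, 111100*, 111110*
[col 1] 0-1111, 11-100, 1111-0
Prime implicants: 0-1111, 001100, 010101, 100010, 11-100, 1111-0
PI chart (minterm → PIs covering it):
  12 | 001100  (sole → essential)
  15 | 0-1111  (sole → essential)
  31 | 0-1111  (sole → essential)
  34 | 100010  (sole → essential)
  60 | 11-100,1111-0
  62 | 1111-0  (sole → essential)
Essential prime implicants: 0-1111, 001100, 100010, 1111-0

4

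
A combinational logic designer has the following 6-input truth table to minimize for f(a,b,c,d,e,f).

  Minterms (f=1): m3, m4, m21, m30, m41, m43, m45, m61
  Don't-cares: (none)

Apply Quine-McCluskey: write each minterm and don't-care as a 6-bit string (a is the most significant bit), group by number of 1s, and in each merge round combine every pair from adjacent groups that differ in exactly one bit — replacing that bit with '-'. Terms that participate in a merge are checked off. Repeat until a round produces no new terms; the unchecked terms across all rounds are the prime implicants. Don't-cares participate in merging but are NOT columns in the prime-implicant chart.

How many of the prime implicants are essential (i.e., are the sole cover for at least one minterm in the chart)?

[col 0] 000011, 000100, 010101, 011110, 101001*, 101011*, 101101*, 111101*
[col 1] 1-1101, 101-01, 1010-1
Prime implicants: 000011, 000100, 010101, 011110, 1-1101, 101-01, 1010-1
PI chart (minterm → PIs covering it):
  3 | 000011  (sole → essential)
  4 | 000100  (sole → essential)
  21 | 010101  (sole → essential)
  30 | 011110  (sole → essential)
  41 | 101-01,1010-1
  43 | 1010-1  (sole → essential)
  45 | 1-1101,101-01
  61 | 1-1101  (sole → essential)
Essential prime implicants: 000011, 000100, 010101, 011110, 1-1101, 1010-1

6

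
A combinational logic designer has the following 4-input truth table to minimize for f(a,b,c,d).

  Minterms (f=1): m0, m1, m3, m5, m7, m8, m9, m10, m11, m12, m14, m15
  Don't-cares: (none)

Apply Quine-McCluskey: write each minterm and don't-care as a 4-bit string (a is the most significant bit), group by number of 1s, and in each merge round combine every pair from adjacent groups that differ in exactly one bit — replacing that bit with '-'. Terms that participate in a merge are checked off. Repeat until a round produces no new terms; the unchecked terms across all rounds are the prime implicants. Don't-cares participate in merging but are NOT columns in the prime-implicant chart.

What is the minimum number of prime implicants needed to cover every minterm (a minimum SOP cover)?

4

Round 0: 0000✓ 0001✓ 0011✓ 0101✓ 0111✓ 1000✓ 1001✓ 1010✓ 1011✓ 1100✓ 1110✓ 1111✓
Round 1: -000✓ -001✓ -011✓ -111✓ 0-01✓ 0-11✓ 00-1✓ 000-✓ 01-1✓ 1-00✓ 1-10✓ 1-11✓ 10-0✓ 10-1✓ 100-✓ 101-✓ 11-0✓ 111-✓
Round 2: --11 -0-1 -00- 0--1 1--0 1-1- 10--
PIs = {--11, -0-1, -00-, 0--1, 1--0, 1-1-, 10--}
Coverage chart:
  m0: -00- ←essential
  m1: -0-1,-00-,0--1
  m3: --11,-0-1,0--1
  m5: 0--1 ←essential
  m7: --11,0--1
  m8: -00-,1--0,10--
  m9: -0-1,-00-,10--
  m10: 1--0,1-1-,10--
  m11: --11,-0-1,1-1-,10--
  m12: 1--0 ←essential
  m14: 1--0,1-1-
  m15: --11,1-1-
Essential: -00-, 0--1, 1--0
Petrick residual → --11
Min cover (4 terms): cd + b'c' + a'd + ad'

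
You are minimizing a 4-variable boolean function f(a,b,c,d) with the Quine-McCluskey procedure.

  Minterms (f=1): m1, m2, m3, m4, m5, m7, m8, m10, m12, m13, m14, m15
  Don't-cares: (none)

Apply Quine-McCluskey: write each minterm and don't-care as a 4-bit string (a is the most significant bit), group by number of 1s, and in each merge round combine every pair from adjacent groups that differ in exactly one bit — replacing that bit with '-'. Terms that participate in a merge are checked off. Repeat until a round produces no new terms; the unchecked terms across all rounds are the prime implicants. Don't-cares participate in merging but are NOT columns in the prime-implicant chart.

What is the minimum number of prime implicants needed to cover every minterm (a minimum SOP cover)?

5

size-2^0 implicants → 0001(✓)  0010(✓)  0011(✓)  0100(✓)  0101(✓)  0111(✓)  1000(✓)  1010(✓)  1100(✓)  1101(✓)  1110(✓)  1111(✓)
size-2^1 implicants → -010  -100(✓)  -101(✓)  -111(✓)  0-01(✓)  0-11(✓)  00-1(✓)  001-  01-1(✓)  010-(✓)  1-00(✓)  1-10(✓)  10-0(✓)  11-0(✓)  11-1(✓)  110-(✓)  111-(✓)
size-2^2 implicants → -1-1  -10-  0--1  1--0  11--
Unchecked terms (primes): -010, -1-1, -10-, 0--1, 001-, 1--0, 11--
Minterm coverage:
  m1 ⊆ 0--1 [E]
  m2 ⊆ -010,001-
  m3 ⊆ 0--1,001-
  m4 ⊆ -10- [E]
  m5 ⊆ -1-1,-10-,0--1
  m7 ⊆ -1-1,0--1
  m8 ⊆ 1--0 [E]
  m10 ⊆ -010,1--0
  m12 ⊆ -10-,1--0,11--
  m13 ⊆ -1-1,-10-,11--
  m14 ⊆ 1--0,11--
  m15 ⊆ -1-1,11--
E = {-10-, 0--1, 1--0}
Petrick residual → -010, -1-1
Cover = b'cd' + bd + bc' + a'd + ad'  |cover|=5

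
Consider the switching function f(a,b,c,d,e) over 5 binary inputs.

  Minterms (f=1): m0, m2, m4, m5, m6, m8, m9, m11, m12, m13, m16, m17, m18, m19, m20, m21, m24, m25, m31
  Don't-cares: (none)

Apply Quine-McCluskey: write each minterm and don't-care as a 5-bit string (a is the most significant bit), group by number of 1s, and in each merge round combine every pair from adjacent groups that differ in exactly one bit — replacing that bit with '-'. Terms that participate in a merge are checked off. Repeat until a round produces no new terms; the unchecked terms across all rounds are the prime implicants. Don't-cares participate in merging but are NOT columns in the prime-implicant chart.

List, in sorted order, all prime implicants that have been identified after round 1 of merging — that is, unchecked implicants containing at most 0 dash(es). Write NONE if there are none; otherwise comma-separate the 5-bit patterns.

11111

Round 0: 00000✓ 00010✓ 00100✓ 00101✓ 00110✓ 01000✓ 01001✓ 01011✓ 01100✓ 01101✓ 10000✓ 10001✓ 10010✓ 10011✓ 10100✓ 10101✓ 11000✓ 11001✓ 11111
Round 1: -0000✓ -0010✓ -0100✓ -0101✓ -1000✓ -1001✓ 0-000✓ 0-100✓ 0-101✓ 00-00✓ 00-10✓ 000-0✓ 001-0✓ 0010-✓ 01-00✓ 01-01✓ 010-1 0100-✓ 0110-✓ 1-000✓ 1-001✓ 10-00✓ 10-01✓ 100-0✓ 100-1✓ 1000-✓ 1001-✓ 1010-✓ 1100-✓
Round 2: --000 -0-00 -00-0 -010- -100- 0--00 0-10- 00--0 01-0- 1-00- 10-0- 100--
PIs = {--000, -0-00, -00-0, -010-, -100-, 0--00, 0-10-, 00--0, 01-0-, 010-1, 1-00-, 10-0-, 100--, 11111}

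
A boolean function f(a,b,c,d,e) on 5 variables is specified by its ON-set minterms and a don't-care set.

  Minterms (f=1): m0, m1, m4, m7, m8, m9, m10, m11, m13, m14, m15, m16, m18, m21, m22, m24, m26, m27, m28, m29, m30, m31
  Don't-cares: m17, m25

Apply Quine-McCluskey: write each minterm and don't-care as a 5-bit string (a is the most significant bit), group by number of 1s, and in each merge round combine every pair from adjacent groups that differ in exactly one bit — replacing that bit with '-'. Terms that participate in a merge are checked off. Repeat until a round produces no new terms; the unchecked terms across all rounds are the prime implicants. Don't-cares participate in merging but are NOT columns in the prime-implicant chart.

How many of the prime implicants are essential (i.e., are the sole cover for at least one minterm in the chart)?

8

Round 0: 00000✓ 00001✓ 00100✓ 00111✓ 01000✓ 01001✓ 01010✓ 01011✓ 01101✓ 01110✓ 01111✓ 10000✓ 10001✓ 10010✓ 10101✓ 10110✓ 11000✓ 11001✓ 11010✓ 11011✓ 11100✓ 11101✓ 11110✓ 11111✓
Round 1: -0000✓ -0001✓ -1000✓ -1001✓ -1010✓ -1011✓ -1101✓ -1110✓ -1111✓ 0-000✓ 0-001✓ 0-111 00-00 0000-✓ 01-01✓ 01-10✓ 01-11✓ 010-0✓ 010-1✓ 0100-✓ 0101-✓ 011-1✓ 0111-✓ 1-000✓ 1-001✓ 1-010✓ 1-101✓ 1-110✓ 10-01✓ 10-10✓ 100-0✓ 1000-✓ 11-00✓ 11-01✓ 11-10✓ 11-11✓ 110-0✓ 110-1✓ 1100-✓ 1101-✓ 111-0✓ 111-1✓ 1110-✓ 1111-✓
Round 2: --000✓ --001✓ -000-✓ -1-01✓ -1-10✓ -1-11✓ -10-0✓ -10-1✓ -100-✓ -101-✓ -11-1✓ -111-✓ 0-00-✓ 01--1✓ 01-1-✓ 010--✓ 1--01 1--10 1-0-0 1-00-✓ 11--0✓ 11--1✓ 11-0-✓ 11-1-✓ 110--✓ 111--✓
Round 3: --00- -1--1 -1-1- -10-- 11---
PIs = {--00-, -1--1, -1-1-, -10--, 0-111, 00-00, 1--01, 1--10, 1-0-0, 11---}
Coverage chart:
  m0: --00-,00-00
  m1: --00- ←essential
  m4: 00-00 ←essential
  m7: 0-111 ←essential
  m8: --00-,-10--
  m9: --00-,-1--1,-10--
  m10: -1-1-,-10--
  m11: -1--1,-1-1-,-10--
  m13: -1--1 ←essential
  m14: -1-1- ←essential
  m15: -1--1,-1-1-,0-111
  m16: --00-,1-0-0
  m18: 1--10,1-0-0
  m21: 1--01 ←essential
  m22: 1--10 ←essential
  m24: --00-,-10--,1-0-0,11---
  m26: -1-1-,-10--,1--10,1-0-0,11---
  m27: -1--1,-1-1-,-10--,11---
  m28: 11--- ←essential
  m29: -1--1,1--01,11---
  m30: -1-1-,1--10,11---
  m31: -1--1,-1-1-,11---
Essential: --00-, -1--1, -1-1-, 0-111, 00-00, 1--01, 1--10, 11---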